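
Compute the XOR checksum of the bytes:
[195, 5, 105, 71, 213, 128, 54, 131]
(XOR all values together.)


XOR chain: 195 ^ 5 ^ 105 ^ 71 ^ 213 ^ 128 ^ 54 ^ 131 = 8

8


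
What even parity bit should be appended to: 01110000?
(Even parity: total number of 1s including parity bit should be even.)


Number of 1s in data: 3
Parity bit: 1

1


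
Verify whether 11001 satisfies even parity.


Number of 1s: 3

No, parity error (3 ones)


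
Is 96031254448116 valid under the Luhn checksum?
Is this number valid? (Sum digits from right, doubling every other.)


Luhn sum = 55
55 mod 10 = 5

Invalid (Luhn sum mod 10 = 5)


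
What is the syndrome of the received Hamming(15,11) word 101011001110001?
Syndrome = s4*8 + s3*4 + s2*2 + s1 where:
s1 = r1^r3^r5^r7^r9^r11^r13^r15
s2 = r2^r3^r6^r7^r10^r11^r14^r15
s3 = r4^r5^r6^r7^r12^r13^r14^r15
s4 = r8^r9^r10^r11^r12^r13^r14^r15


s1=0, s2=1, s3=1, s4=0

Syndrome = 6 (error at position 6)


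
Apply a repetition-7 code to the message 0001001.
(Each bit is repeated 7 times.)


Each bit -> 7 copies

0000000000000000000001111111000000000000001111111


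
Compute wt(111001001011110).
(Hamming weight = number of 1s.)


Counting 1s in 111001001011110

9


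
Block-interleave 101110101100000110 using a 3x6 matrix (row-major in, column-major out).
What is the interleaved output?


Matrix:
  101110
  101100
  000110
Read columns: 110000110111101000

110000110111101000


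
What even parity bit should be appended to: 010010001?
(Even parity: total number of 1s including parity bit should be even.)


Number of 1s in data: 3
Parity bit: 1

1


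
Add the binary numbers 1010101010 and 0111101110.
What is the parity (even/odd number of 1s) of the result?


1010101010 = 682
0111101110 = 494
Sum = 1176 = 10010011000
1s count = 4

even parity (4 ones in 10010011000)


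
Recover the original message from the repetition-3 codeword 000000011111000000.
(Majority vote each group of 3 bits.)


Groups: 000, 000, 011, 111, 000, 000
Majority votes: 001100

001100


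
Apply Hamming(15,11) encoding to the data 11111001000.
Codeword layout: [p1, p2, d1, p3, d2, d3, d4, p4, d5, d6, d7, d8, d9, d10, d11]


Parity bits: p1=0, p2=1, p3=0, p4=0

011011101001000


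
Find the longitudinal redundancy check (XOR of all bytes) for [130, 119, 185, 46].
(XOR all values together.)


XOR chain: 130 ^ 119 ^ 185 ^ 46 = 98

98


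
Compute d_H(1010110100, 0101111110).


XOR: 1111001010
Count of 1s: 6

6


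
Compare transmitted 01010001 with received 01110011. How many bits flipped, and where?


XOR: 00100010

2 error(s) at position(s): 2, 6


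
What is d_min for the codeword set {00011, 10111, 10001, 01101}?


Comparing all pairs, minimum distance: 2
Can detect 1 errors, correct 0 errors

2


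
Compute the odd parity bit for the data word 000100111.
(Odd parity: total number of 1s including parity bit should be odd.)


Number of 1s in data: 4
Parity bit: 1

1


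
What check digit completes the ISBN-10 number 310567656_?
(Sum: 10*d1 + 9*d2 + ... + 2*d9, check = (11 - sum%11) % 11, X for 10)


Weighted sum: 196
196 mod 11 = 9

Check digit: 2


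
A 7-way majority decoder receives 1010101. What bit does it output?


Ones: 4 out of 7
Threshold: 4

1 (4/7 voted 1)


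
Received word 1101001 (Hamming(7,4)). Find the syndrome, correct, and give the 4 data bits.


Syndrome = 0: no error detected

Data: 0001 (no errors)


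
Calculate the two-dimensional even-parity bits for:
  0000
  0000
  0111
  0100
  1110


Row parities: 00111
Column parities: 1101

Row P: 00111, Col P: 1101, Corner: 1


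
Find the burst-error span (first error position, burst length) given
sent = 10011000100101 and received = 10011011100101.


XOR: 00000011000000

Burst at position 6, length 2


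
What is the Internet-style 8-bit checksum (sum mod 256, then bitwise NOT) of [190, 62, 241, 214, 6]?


Sum = 713 mod 256 = 201
Complement = 54

54


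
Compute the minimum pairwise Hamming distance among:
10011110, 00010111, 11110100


Comparing all pairs, minimum distance: 3
Can detect 2 errors, correct 1 errors

3


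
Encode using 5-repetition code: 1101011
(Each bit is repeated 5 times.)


Each bit -> 5 copies

11111111110000011111000001111111111


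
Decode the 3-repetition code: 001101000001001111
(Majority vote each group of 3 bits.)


Groups: 001, 101, 000, 001, 001, 111
Majority votes: 010001

010001


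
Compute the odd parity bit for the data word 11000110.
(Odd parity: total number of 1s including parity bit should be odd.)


Number of 1s in data: 4
Parity bit: 1

1


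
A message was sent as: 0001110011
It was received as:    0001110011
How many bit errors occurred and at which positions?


XOR: 0000000000

0 errors (received matches sent)


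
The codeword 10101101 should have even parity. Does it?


Number of 1s: 5

No, parity error (5 ones)


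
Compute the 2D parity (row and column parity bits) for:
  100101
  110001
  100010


Row parities: 110
Column parities: 110110

Row P: 110, Col P: 110110, Corner: 0


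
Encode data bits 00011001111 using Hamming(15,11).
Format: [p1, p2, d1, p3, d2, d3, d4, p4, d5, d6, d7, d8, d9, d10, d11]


Parity bits: p1=0, p2=1, p3=1, p4=1

010100111001111


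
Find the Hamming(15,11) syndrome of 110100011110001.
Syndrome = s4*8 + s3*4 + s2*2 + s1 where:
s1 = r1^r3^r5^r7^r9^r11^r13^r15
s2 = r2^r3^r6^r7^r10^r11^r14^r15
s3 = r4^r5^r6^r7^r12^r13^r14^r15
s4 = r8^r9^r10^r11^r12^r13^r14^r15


s1=0, s2=0, s3=0, s4=1

Syndrome = 8 (error at position 8)


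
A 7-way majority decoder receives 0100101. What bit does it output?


Ones: 3 out of 7
Threshold: 4

0 (3/7 voted 1)


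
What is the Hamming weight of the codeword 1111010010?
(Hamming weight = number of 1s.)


Counting 1s in 1111010010

6


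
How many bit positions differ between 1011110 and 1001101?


XOR: 0010011
Count of 1s: 3

3


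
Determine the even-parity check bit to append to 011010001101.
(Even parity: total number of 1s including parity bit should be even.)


Number of 1s in data: 6
Parity bit: 0

0


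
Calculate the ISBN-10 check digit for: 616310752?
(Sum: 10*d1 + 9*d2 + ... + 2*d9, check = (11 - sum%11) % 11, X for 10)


Weighted sum: 191
191 mod 11 = 4

Check digit: 7


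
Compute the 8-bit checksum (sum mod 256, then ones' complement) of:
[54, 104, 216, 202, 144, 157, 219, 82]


Sum = 1178 mod 256 = 154
Complement = 101

101


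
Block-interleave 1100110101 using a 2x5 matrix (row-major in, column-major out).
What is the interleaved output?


Matrix:
  11001
  10101
Read columns: 1110010011

1110010011


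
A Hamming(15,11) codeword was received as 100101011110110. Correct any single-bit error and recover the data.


Syndrome = 0: no error detected

Data: 00101110110 (no errors)


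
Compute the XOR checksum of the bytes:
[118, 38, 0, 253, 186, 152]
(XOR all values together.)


XOR chain: 118 ^ 38 ^ 0 ^ 253 ^ 186 ^ 152 = 143

143


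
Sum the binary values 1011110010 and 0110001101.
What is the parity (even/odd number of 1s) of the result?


1011110010 = 754
0110001101 = 397
Sum = 1151 = 10001111111
1s count = 8

even parity (8 ones in 10001111111)


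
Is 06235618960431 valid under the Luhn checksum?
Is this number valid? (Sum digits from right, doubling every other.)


Luhn sum = 56
56 mod 10 = 6

Invalid (Luhn sum mod 10 = 6)


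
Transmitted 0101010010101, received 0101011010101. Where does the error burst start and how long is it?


XOR: 0000001000000

Burst at position 6, length 1


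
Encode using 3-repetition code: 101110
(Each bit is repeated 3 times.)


Each bit -> 3 copies

111000111111111000


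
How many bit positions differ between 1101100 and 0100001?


XOR: 1001101
Count of 1s: 4

4


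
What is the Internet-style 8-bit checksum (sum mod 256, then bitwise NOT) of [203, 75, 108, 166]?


Sum = 552 mod 256 = 40
Complement = 215

215


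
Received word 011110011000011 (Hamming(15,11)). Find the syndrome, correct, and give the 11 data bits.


Syndrome = 0: no error detected

Data: 11001000011 (no errors)


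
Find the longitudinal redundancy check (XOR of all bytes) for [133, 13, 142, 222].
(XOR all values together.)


XOR chain: 133 ^ 13 ^ 142 ^ 222 = 216

216


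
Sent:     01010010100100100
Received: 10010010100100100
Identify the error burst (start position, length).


XOR: 11000000000000000

Burst at position 0, length 2


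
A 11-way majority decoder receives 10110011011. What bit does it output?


Ones: 7 out of 11
Threshold: 6

1 (7/11 voted 1)


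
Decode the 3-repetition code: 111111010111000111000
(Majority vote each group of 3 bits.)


Groups: 111, 111, 010, 111, 000, 111, 000
Majority votes: 1101010

1101010


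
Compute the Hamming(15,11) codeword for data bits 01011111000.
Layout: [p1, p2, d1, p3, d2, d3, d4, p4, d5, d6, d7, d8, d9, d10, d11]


Parity bits: p1=0, p2=1, p3=1, p4=0

010110101111000


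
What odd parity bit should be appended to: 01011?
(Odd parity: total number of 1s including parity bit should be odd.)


Number of 1s in data: 3
Parity bit: 0

0


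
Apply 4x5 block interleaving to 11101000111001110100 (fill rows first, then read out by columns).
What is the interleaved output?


Matrix:
  11101
  00011
  10011
  10100
Read columns: 10111000100101101110

10111000100101101110


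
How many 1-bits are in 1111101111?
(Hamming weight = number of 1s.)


Counting 1s in 1111101111

9


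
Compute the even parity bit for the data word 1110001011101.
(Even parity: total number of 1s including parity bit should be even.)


Number of 1s in data: 8
Parity bit: 0

0


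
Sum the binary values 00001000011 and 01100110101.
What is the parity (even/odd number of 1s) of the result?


00001000011 = 67
01100110101 = 821
Sum = 888 = 1101111000
1s count = 6

even parity (6 ones in 1101111000)


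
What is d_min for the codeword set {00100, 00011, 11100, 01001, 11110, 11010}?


Comparing all pairs, minimum distance: 1
Can detect 0 errors, correct 0 errors

1


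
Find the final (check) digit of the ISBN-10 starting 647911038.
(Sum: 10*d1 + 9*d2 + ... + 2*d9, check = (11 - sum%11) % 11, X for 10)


Weighted sum: 251
251 mod 11 = 9

Check digit: 2


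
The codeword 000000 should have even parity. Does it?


Number of 1s: 0

Yes, parity is correct (0 ones)


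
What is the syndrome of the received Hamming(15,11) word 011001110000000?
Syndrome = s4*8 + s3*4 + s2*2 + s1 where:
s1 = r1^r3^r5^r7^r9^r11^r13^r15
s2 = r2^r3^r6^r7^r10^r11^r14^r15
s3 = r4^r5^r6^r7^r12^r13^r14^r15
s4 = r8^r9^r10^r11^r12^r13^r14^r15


s1=0, s2=0, s3=0, s4=1

Syndrome = 8 (error at position 8)


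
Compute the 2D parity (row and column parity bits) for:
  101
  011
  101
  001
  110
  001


Row parities: 000101
Column parities: 101

Row P: 000101, Col P: 101, Corner: 0


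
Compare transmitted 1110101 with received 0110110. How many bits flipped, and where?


XOR: 1000011

3 error(s) at position(s): 0, 5, 6


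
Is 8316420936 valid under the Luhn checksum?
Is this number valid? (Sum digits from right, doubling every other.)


Luhn sum = 49
49 mod 10 = 9

Invalid (Luhn sum mod 10 = 9)


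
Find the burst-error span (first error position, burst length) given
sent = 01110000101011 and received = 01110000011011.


XOR: 00000000110000

Burst at position 8, length 2


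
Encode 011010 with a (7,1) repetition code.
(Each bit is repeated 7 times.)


Each bit -> 7 copies

000000011111111111111000000011111110000000


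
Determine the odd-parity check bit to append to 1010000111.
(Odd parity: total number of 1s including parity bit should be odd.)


Number of 1s in data: 5
Parity bit: 0

0


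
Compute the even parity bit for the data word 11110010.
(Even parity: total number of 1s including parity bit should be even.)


Number of 1s in data: 5
Parity bit: 1

1


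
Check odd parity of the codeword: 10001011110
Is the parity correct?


Number of 1s: 6

No, parity error (6 ones)


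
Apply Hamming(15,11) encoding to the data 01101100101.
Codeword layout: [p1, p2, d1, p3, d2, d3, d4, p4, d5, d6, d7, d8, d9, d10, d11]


Parity bits: p1=0, p2=1, p3=0, p4=0

010011001100101


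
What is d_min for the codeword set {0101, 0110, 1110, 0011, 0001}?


Comparing all pairs, minimum distance: 1
Can detect 0 errors, correct 0 errors

1


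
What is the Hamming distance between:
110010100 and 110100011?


XOR: 000110111
Count of 1s: 5

5


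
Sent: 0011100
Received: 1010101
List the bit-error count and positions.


XOR: 1001001

3 error(s) at position(s): 0, 3, 6


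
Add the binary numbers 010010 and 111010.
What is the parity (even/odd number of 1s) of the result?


010010 = 18
111010 = 58
Sum = 76 = 1001100
1s count = 3

odd parity (3 ones in 1001100)


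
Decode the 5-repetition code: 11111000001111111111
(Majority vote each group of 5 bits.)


Groups: 11111, 00000, 11111, 11111
Majority votes: 1011

1011


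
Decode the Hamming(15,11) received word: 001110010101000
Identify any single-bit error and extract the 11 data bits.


Syndrome = 12: error at position 12

Data: 11000100000 (corrected bit 12)


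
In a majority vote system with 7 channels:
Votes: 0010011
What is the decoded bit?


Ones: 3 out of 7
Threshold: 4

0 (3/7 voted 1)


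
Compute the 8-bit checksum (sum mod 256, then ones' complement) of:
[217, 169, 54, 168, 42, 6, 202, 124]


Sum = 982 mod 256 = 214
Complement = 41

41


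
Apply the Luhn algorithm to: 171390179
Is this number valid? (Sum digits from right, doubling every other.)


Luhn sum = 37
37 mod 10 = 7

Invalid (Luhn sum mod 10 = 7)


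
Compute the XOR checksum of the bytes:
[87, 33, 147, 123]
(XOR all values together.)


XOR chain: 87 ^ 33 ^ 147 ^ 123 = 158

158


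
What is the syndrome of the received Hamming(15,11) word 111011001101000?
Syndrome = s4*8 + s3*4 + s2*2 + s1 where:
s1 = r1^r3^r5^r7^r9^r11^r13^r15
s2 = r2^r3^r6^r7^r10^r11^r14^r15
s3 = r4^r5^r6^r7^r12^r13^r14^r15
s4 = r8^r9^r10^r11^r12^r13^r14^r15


s1=0, s2=0, s3=1, s4=1

Syndrome = 12 (error at position 12)


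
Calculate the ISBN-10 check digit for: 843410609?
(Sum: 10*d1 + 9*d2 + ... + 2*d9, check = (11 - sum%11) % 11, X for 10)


Weighted sum: 216
216 mod 11 = 7

Check digit: 4


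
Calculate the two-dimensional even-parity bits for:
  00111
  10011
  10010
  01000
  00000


Row parities: 11010
Column parities: 01110

Row P: 11010, Col P: 01110, Corner: 1


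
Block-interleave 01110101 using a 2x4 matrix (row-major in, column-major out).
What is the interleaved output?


Matrix:
  0111
  0101
Read columns: 00111011

00111011


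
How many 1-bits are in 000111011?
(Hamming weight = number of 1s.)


Counting 1s in 000111011

5


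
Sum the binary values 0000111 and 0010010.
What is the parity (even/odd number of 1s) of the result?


0000111 = 7
0010010 = 18
Sum = 25 = 11001
1s count = 3

odd parity (3 ones in 11001)


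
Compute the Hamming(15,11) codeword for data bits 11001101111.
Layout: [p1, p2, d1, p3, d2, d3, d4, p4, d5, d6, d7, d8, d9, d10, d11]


Parity bits: p1=1, p2=0, p3=1, p4=0

101110001101111


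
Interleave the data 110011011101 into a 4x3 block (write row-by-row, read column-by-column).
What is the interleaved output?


Matrix:
  110
  011
  011
  101
Read columns: 100111100111

100111100111


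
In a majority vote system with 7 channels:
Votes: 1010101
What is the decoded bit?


Ones: 4 out of 7
Threshold: 4

1 (4/7 voted 1)


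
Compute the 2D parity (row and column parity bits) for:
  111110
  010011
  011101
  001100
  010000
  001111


Row parities: 110010
Column parities: 100011

Row P: 110010, Col P: 100011, Corner: 1


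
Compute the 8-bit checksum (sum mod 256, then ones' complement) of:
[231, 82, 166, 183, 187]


Sum = 849 mod 256 = 81
Complement = 174

174


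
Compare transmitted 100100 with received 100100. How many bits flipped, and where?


XOR: 000000

0 errors (received matches sent)


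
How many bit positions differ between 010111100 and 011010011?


XOR: 001101111
Count of 1s: 6

6


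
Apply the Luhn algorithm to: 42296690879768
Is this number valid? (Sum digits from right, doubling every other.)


Luhn sum = 82
82 mod 10 = 2

Invalid (Luhn sum mod 10 = 2)


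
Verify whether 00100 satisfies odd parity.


Number of 1s: 1

Yes, parity is correct (1 ones)


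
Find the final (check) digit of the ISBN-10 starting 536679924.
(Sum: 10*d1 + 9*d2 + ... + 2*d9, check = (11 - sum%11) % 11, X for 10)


Weighted sum: 304
304 mod 11 = 7

Check digit: 4


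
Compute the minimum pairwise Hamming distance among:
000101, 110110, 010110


Comparing all pairs, minimum distance: 1
Can detect 0 errors, correct 0 errors

1


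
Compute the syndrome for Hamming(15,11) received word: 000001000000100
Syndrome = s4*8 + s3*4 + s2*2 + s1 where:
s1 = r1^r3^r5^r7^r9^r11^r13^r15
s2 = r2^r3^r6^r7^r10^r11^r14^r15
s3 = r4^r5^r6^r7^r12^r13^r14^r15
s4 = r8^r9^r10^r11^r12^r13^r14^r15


s1=1, s2=1, s3=0, s4=1

Syndrome = 11 (error at position 11)


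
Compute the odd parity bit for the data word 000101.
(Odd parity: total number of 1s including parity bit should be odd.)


Number of 1s in data: 2
Parity bit: 1

1


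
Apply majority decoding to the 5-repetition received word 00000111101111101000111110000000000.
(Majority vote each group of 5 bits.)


Groups: 00000, 11110, 11111, 01000, 11111, 00000, 00000
Majority votes: 0110100

0110100


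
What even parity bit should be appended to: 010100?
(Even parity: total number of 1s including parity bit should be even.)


Number of 1s in data: 2
Parity bit: 0

0


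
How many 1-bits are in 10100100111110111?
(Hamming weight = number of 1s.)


Counting 1s in 10100100111110111

11


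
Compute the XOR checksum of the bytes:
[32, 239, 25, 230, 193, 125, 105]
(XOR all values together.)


XOR chain: 32 ^ 239 ^ 25 ^ 230 ^ 193 ^ 125 ^ 105 = 229

229


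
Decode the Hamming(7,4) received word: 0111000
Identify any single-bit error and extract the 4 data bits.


Syndrome = 5: error at position 5

Data: 1100 (corrected bit 5)


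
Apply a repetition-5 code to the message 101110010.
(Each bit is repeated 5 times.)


Each bit -> 5 copies

111110000011111111111111100000000001111100000


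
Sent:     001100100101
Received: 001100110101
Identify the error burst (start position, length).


XOR: 000000010000

Burst at position 7, length 1


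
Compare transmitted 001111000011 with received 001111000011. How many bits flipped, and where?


XOR: 000000000000

0 errors (received matches sent)


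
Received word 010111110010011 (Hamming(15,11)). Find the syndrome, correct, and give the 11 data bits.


Syndrome = 0: no error detected

Data: 01110010011 (no errors)


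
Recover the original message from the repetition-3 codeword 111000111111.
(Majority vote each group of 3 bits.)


Groups: 111, 000, 111, 111
Majority votes: 1011

1011


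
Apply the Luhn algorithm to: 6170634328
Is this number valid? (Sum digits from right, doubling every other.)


Luhn sum = 38
38 mod 10 = 8

Invalid (Luhn sum mod 10 = 8)


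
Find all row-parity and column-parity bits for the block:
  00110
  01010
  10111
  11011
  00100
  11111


Row parities: 000011
Column parities: 11011

Row P: 000011, Col P: 11011, Corner: 0


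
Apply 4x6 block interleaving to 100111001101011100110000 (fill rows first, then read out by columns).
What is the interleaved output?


Matrix:
  100111
  001101
  011100
  110000
Read columns: 100100110110111010001100

100100110110111010001100


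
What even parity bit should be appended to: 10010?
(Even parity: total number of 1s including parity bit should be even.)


Number of 1s in data: 2
Parity bit: 0

0


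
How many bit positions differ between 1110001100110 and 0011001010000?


XOR: 1101000110110
Count of 1s: 7

7


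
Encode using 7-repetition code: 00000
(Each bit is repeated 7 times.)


Each bit -> 7 copies

00000000000000000000000000000000000


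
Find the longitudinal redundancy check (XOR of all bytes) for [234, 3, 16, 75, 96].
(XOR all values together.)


XOR chain: 234 ^ 3 ^ 16 ^ 75 ^ 96 = 210

210


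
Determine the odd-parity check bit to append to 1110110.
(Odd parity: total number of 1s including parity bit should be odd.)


Number of 1s in data: 5
Parity bit: 0

0


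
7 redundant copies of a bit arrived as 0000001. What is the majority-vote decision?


Ones: 1 out of 7
Threshold: 4

0 (1/7 voted 1)


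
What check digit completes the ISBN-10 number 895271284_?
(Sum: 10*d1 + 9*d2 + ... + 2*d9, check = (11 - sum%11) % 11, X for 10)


Weighted sum: 302
302 mod 11 = 5

Check digit: 6


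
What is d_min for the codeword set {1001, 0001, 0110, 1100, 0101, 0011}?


Comparing all pairs, minimum distance: 1
Can detect 0 errors, correct 0 errors

1


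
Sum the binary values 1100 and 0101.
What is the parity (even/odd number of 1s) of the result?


1100 = 12
0101 = 5
Sum = 17 = 10001
1s count = 2

even parity (2 ones in 10001)


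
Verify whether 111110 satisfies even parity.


Number of 1s: 5

No, parity error (5 ones)


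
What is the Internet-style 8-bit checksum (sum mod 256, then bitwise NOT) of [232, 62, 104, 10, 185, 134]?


Sum = 727 mod 256 = 215
Complement = 40

40


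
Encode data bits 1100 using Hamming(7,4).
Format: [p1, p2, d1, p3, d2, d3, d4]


Parity bits: p1=0, p2=1, p3=1

0111100


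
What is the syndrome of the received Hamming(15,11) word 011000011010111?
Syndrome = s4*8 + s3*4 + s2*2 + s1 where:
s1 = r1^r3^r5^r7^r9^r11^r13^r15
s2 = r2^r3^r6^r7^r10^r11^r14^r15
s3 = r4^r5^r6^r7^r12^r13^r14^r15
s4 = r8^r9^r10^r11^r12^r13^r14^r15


s1=1, s2=1, s3=1, s4=0

Syndrome = 7 (error at position 7)


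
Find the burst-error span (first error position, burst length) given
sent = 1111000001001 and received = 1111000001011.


XOR: 0000000000010

Burst at position 11, length 1


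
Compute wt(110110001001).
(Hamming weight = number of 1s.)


Counting 1s in 110110001001

6


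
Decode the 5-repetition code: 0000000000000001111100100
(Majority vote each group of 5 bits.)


Groups: 00000, 00000, 00000, 11111, 00100
Majority votes: 00010

00010


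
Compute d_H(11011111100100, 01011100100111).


XOR: 10000011000011
Count of 1s: 5

5


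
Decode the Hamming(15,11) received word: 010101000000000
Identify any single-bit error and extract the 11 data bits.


Syndrome = 0: no error detected

Data: 00100000000 (no errors)


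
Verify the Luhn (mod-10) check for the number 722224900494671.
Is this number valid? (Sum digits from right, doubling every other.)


Luhn sum = 73
73 mod 10 = 3

Invalid (Luhn sum mod 10 = 3)


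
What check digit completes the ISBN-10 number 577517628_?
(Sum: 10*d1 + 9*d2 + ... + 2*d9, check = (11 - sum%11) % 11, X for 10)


Weighted sum: 291
291 mod 11 = 5

Check digit: 6


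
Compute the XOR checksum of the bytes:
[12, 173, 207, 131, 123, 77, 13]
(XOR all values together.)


XOR chain: 12 ^ 173 ^ 207 ^ 131 ^ 123 ^ 77 ^ 13 = 214

214


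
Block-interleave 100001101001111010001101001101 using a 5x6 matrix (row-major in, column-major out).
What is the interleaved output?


Matrix:
  100001
  101001
  111010
  001101
  001101
Read columns: 111000010001111000110010011011

111000010001111000110010011011


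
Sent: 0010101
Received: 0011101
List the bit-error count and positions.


XOR: 0001000

1 error(s) at position(s): 3


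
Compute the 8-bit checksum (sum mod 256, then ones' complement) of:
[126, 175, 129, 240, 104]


Sum = 774 mod 256 = 6
Complement = 249

249


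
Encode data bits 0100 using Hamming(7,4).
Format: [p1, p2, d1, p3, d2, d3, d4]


Parity bits: p1=1, p2=0, p3=1

1001100


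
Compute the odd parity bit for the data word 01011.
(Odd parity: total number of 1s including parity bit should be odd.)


Number of 1s in data: 3
Parity bit: 0

0


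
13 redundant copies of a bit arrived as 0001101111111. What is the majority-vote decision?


Ones: 9 out of 13
Threshold: 7

1 (9/13 voted 1)


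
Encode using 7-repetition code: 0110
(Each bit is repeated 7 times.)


Each bit -> 7 copies

0000000111111111111110000000


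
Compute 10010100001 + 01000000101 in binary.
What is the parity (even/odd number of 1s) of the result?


10010100001 = 1185
01000000101 = 517
Sum = 1702 = 11010100110
1s count = 6

even parity (6 ones in 11010100110)


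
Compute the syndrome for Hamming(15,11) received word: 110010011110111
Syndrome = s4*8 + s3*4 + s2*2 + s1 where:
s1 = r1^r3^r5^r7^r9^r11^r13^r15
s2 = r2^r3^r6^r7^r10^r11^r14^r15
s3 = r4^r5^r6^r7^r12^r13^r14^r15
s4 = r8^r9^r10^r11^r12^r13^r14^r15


s1=0, s2=1, s3=0, s4=1

Syndrome = 10 (error at position 10)


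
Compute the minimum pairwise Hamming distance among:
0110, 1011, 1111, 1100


Comparing all pairs, minimum distance: 1
Can detect 0 errors, correct 0 errors

1


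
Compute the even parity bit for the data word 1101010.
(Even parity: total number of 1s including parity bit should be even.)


Number of 1s in data: 4
Parity bit: 0

0


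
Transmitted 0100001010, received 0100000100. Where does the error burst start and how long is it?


XOR: 0000001110

Burst at position 6, length 3


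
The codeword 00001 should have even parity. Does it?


Number of 1s: 1

No, parity error (1 ones)


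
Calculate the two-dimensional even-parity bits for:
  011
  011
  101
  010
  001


Row parities: 00011
Column parities: 110

Row P: 00011, Col P: 110, Corner: 0


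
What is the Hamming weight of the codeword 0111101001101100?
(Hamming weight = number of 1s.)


Counting 1s in 0111101001101100

9


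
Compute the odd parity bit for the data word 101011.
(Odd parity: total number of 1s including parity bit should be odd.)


Number of 1s in data: 4
Parity bit: 1

1


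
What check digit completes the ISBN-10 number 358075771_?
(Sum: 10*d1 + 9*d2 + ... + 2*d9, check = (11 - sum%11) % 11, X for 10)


Weighted sum: 257
257 mod 11 = 4

Check digit: 7


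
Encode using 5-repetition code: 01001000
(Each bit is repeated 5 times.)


Each bit -> 5 copies

0000011111000000000011111000000000000000


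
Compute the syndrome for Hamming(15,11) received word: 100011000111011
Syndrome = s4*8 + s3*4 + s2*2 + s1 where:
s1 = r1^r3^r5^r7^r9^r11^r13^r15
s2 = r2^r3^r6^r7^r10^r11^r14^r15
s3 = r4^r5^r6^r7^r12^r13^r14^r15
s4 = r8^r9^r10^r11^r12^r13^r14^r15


s1=0, s2=1, s3=1, s4=1

Syndrome = 14 (error at position 14)


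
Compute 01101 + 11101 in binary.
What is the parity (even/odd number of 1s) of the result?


01101 = 13
11101 = 29
Sum = 42 = 101010
1s count = 3

odd parity (3 ones in 101010)


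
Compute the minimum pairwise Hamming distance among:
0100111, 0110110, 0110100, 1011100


Comparing all pairs, minimum distance: 1
Can detect 0 errors, correct 0 errors

1


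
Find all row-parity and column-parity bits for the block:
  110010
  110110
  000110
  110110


Row parities: 1000
Column parities: 110100

Row P: 1000, Col P: 110100, Corner: 1


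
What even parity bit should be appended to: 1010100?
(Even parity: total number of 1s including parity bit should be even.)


Number of 1s in data: 3
Parity bit: 1

1


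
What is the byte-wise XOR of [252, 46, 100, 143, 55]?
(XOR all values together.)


XOR chain: 252 ^ 46 ^ 100 ^ 143 ^ 55 = 14

14


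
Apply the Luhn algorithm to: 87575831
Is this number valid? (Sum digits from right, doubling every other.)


Luhn sum = 38
38 mod 10 = 8

Invalid (Luhn sum mod 10 = 8)


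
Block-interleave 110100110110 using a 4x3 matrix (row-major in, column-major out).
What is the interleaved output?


Matrix:
  110
  100
  110
  110
Read columns: 111110110000

111110110000


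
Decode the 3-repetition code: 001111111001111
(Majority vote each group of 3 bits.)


Groups: 001, 111, 111, 001, 111
Majority votes: 01101

01101


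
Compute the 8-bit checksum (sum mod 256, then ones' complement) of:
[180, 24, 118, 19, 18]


Sum = 359 mod 256 = 103
Complement = 152

152


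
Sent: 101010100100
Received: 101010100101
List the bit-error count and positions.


XOR: 000000000001

1 error(s) at position(s): 11


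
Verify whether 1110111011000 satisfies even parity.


Number of 1s: 8

Yes, parity is correct (8 ones)


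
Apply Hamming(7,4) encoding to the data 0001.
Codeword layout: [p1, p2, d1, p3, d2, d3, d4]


Parity bits: p1=1, p2=1, p3=1

1101001


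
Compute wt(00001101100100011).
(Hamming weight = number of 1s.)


Counting 1s in 00001101100100011

7


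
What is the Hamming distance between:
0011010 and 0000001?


XOR: 0011011
Count of 1s: 4

4


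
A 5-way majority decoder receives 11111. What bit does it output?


Ones: 5 out of 5
Threshold: 3

1 (5/5 voted 1)


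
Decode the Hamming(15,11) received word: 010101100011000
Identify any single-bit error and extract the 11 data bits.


Syndrome = 0: no error detected

Data: 00110011000 (no errors)


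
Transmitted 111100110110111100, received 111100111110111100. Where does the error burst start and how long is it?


XOR: 000000001000000000

Burst at position 8, length 1


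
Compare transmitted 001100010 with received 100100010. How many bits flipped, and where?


XOR: 101000000

2 error(s) at position(s): 0, 2


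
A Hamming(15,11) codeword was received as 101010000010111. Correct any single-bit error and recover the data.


Syndrome = 0: no error detected

Data: 11000010111 (no errors)


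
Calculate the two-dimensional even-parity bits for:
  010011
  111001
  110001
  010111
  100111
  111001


Row parities: 101000
Column parities: 010010

Row P: 101000, Col P: 010010, Corner: 0


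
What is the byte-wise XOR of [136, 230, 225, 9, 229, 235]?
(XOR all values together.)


XOR chain: 136 ^ 230 ^ 225 ^ 9 ^ 229 ^ 235 = 136

136


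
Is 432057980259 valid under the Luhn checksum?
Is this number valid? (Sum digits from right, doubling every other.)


Luhn sum = 52
52 mod 10 = 2

Invalid (Luhn sum mod 10 = 2)


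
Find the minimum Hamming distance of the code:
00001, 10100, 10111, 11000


Comparing all pairs, minimum distance: 2
Can detect 1 errors, correct 0 errors

2


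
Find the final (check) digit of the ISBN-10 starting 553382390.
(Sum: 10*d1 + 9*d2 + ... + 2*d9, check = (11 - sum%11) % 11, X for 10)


Weighted sum: 237
237 mod 11 = 6

Check digit: 5


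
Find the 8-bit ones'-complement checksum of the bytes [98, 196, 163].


Sum = 457 mod 256 = 201
Complement = 54

54


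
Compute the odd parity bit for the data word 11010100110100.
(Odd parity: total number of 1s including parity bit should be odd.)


Number of 1s in data: 7
Parity bit: 0

0


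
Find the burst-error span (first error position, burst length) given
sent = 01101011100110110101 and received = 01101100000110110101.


XOR: 00000111100000000000

Burst at position 5, length 4


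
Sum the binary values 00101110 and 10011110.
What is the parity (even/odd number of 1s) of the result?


00101110 = 46
10011110 = 158
Sum = 204 = 11001100
1s count = 4

even parity (4 ones in 11001100)


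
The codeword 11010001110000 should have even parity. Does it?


Number of 1s: 6

Yes, parity is correct (6 ones)


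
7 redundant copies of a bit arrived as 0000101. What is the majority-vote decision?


Ones: 2 out of 7
Threshold: 4

0 (2/7 voted 1)


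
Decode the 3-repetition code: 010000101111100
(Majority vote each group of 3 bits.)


Groups: 010, 000, 101, 111, 100
Majority votes: 00110

00110


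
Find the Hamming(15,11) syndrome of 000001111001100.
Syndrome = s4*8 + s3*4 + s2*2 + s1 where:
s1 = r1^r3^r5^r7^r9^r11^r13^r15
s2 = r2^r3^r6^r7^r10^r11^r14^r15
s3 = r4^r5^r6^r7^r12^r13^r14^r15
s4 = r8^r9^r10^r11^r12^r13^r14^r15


s1=1, s2=0, s3=0, s4=0

Syndrome = 1 (error at position 1)


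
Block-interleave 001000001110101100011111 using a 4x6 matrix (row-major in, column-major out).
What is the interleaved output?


Matrix:
  001000
  001110
  101100
  011111
Read columns: 001000011111011101010001

001000011111011101010001


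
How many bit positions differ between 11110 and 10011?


XOR: 01101
Count of 1s: 3

3


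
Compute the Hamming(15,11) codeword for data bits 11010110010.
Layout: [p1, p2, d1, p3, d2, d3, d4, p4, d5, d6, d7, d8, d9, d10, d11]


Parity bits: p1=0, p2=1, p3=1, p4=1

011110110110010


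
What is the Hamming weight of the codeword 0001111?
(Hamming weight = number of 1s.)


Counting 1s in 0001111

4


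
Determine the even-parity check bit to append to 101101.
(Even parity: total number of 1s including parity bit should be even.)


Number of 1s in data: 4
Parity bit: 0

0


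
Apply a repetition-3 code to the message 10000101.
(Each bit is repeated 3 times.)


Each bit -> 3 copies

111000000000000111000111


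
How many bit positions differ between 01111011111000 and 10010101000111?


XOR: 11101110111111
Count of 1s: 12

12


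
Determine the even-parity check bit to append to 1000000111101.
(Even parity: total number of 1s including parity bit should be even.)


Number of 1s in data: 6
Parity bit: 0

0


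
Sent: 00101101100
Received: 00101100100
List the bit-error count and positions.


XOR: 00000001000

1 error(s) at position(s): 7


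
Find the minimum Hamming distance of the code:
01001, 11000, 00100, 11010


Comparing all pairs, minimum distance: 1
Can detect 0 errors, correct 0 errors

1


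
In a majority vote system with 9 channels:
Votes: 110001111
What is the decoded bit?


Ones: 6 out of 9
Threshold: 5

1 (6/9 voted 1)


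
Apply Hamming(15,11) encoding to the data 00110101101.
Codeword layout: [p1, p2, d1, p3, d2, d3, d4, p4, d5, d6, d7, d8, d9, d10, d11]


Parity bits: p1=1, p2=0, p3=1, p4=0

100101100101101


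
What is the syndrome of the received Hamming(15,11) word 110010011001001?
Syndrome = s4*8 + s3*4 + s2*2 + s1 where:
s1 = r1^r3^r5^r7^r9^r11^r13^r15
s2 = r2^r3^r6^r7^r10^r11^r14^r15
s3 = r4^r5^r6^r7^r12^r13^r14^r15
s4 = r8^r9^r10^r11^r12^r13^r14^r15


s1=0, s2=0, s3=1, s4=0

Syndrome = 4 (error at position 4)


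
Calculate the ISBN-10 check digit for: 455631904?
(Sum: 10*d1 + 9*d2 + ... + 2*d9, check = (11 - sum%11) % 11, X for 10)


Weighted sum: 234
234 mod 11 = 3

Check digit: 8


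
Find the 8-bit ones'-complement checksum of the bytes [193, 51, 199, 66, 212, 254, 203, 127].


Sum = 1305 mod 256 = 25
Complement = 230

230


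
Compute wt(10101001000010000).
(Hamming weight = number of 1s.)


Counting 1s in 10101001000010000

5


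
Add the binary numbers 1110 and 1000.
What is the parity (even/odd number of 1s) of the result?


1110 = 14
1000 = 8
Sum = 22 = 10110
1s count = 3

odd parity (3 ones in 10110)


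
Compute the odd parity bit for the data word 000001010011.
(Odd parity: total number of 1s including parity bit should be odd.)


Number of 1s in data: 4
Parity bit: 1

1


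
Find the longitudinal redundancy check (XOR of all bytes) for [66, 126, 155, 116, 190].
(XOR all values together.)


XOR chain: 66 ^ 126 ^ 155 ^ 116 ^ 190 = 109

109


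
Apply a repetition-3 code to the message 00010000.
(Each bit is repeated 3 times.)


Each bit -> 3 copies

000000000111000000000000


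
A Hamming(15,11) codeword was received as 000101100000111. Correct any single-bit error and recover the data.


Syndrome = 9: error at position 9

Data: 00111000111 (corrected bit 9)


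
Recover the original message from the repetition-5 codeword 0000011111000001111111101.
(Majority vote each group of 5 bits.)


Groups: 00000, 11111, 00000, 11111, 11101
Majority votes: 01011

01011


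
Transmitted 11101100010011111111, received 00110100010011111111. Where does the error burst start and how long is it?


XOR: 11011000000000000000

Burst at position 0, length 5


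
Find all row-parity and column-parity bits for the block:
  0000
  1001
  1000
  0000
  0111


Row parities: 00101
Column parities: 0110

Row P: 00101, Col P: 0110, Corner: 0


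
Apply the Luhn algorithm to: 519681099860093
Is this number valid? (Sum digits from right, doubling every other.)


Luhn sum = 72
72 mod 10 = 2

Invalid (Luhn sum mod 10 = 2)


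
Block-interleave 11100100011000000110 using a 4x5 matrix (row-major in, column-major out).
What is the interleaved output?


Matrix:
  11100
  10001
  10000
  00110
Read columns: 11101000100100010100

11101000100100010100


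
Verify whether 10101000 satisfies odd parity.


Number of 1s: 3

Yes, parity is correct (3 ones)


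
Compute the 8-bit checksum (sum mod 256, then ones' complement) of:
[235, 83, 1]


Sum = 319 mod 256 = 63
Complement = 192

192


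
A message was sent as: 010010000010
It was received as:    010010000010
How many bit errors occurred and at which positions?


XOR: 000000000000

0 errors (received matches sent)


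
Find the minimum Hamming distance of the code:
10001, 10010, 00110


Comparing all pairs, minimum distance: 2
Can detect 1 errors, correct 0 errors

2


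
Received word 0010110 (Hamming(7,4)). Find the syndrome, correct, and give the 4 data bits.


Syndrome = 0: no error detected

Data: 1110 (no errors)


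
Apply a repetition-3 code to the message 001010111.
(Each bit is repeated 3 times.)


Each bit -> 3 copies

000000111000111000111111111


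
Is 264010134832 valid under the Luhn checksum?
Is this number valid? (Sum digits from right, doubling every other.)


Luhn sum = 49
49 mod 10 = 9

Invalid (Luhn sum mod 10 = 9)


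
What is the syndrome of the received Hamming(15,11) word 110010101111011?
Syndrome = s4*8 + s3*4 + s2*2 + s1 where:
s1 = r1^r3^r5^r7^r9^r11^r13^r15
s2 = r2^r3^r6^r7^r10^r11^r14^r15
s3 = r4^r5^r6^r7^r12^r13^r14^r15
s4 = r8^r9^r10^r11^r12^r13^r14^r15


s1=0, s2=0, s3=1, s4=0

Syndrome = 4 (error at position 4)


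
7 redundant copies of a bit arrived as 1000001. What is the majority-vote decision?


Ones: 2 out of 7
Threshold: 4

0 (2/7 voted 1)


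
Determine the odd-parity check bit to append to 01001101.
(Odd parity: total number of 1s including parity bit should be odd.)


Number of 1s in data: 4
Parity bit: 1

1


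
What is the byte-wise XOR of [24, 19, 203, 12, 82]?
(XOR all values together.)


XOR chain: 24 ^ 19 ^ 203 ^ 12 ^ 82 = 158

158


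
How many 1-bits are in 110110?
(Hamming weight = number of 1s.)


Counting 1s in 110110

4


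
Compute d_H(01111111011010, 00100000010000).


XOR: 01011111001010
Count of 1s: 8

8


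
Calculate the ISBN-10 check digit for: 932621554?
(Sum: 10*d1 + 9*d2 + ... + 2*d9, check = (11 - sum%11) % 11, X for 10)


Weighted sum: 235
235 mod 11 = 4

Check digit: 7


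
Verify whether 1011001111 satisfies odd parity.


Number of 1s: 7

Yes, parity is correct (7 ones)


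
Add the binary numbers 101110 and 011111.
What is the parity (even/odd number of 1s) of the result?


101110 = 46
011111 = 31
Sum = 77 = 1001101
1s count = 4

even parity (4 ones in 1001101)
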